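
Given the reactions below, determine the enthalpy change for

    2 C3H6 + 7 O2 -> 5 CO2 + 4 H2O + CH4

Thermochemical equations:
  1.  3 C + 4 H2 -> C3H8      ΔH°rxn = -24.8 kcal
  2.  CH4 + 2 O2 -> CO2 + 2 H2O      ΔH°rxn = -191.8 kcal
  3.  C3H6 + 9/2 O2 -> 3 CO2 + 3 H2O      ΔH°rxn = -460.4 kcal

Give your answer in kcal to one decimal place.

eq. 1: not needed (H2 appears nowhere else).
eq. 2 reversed (CH4 must end up as a product): +191.8 kcal
eq. 3 × 2 (×2 to match 2 C3H6 in the target): (2)·(-460.4) = -920.8 kcal
Combining the equations, ΔH°rxn = (-1)·(-191.8) + (2)·(-460.4) = -729.0 kcal

ΔH°rxn = -729.0 kcal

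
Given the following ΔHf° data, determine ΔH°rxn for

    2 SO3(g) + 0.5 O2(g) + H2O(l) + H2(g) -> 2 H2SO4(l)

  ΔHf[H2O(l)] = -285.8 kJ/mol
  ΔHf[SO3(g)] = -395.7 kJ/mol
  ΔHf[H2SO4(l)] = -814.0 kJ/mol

ΔH°rxn = -550.8 kJ/mol

Products: 2·(-814.0) = -1628.0
Reactants: 2·(-395.7) + 1/2·(+0.0) + 1·(-285.8) + 1·(+0.0) = -1077.2
ΔH°rxn = (-1628.0) − (-1077.2) = -550.8 kJ/mol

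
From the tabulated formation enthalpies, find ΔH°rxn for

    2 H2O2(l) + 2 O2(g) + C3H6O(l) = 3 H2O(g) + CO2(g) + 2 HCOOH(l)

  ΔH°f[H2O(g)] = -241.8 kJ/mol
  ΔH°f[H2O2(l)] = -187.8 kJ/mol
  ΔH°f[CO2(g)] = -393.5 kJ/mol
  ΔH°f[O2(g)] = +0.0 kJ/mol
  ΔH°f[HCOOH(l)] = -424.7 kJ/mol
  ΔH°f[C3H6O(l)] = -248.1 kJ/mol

ΔH°rxn = Σ nΔHf°(products) − Σ nΔHf°(reactants).
Products: 3·(-241.8) + 1·(-393.5) + 2·(-424.7) = -1968.3
Reactants: 2·(-187.8) + 2·(+0.0) + 1·(-248.1) = -623.7
ΔH°rxn = (-1968.3) − (-623.7) = -1344.6 kJ/mol

ΔH°rxn = -1344.6 kJ/mol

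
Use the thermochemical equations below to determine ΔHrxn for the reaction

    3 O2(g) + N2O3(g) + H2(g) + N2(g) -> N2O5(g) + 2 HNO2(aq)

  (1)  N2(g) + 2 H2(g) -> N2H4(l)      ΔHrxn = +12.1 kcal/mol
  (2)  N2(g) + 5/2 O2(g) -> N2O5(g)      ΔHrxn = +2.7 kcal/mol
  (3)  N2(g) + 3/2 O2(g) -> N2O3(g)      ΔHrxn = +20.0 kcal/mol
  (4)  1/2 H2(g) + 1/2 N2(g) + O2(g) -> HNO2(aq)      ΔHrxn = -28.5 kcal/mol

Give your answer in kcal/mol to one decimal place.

(1): not needed.
(2) as written: +2.7 kcal/mol
(3) reversed: -20.0 kcal/mol
(4) × 2: (2)·(-28.5) = -57.0 kcal/mol
Since enthalpy is a state function, ΔHrxn = (1)·(+2.7) + (-1)·(+20.0) + (2)·(-28.5) = -74.3 kcal/mol

ΔHrxn = -74.3 kcal/mol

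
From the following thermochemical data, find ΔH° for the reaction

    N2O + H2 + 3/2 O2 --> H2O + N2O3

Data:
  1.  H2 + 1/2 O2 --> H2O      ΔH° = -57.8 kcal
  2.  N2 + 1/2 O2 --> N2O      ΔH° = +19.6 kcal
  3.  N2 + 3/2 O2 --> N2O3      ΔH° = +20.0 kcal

eq. 1 as written: -57.8 kcal
eq. 2 reversed: -19.6 kcal
eq. 3 as written: +20.0 kcal
Combining the equations, ΔH° = (-57.8) + (-19.6) + (+20.0) = -57.4 kcal

ΔH° = -57.4 kcal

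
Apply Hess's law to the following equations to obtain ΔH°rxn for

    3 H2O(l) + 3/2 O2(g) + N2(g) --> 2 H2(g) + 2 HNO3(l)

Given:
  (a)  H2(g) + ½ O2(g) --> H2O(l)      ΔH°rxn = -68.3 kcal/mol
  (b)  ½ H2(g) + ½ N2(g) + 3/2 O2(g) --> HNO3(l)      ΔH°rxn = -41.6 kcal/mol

ΔH°rxn = 121.7 kcal/mol

(a) reversed and × 3: (-3)·(-68.3) = +204.9 kcal/mol
(b) × 2: (2)·(-41.6) = -83.2 kcal/mol
ΔH°rxn = (+204.9) + (-83.2) = 121.7 kcal/mol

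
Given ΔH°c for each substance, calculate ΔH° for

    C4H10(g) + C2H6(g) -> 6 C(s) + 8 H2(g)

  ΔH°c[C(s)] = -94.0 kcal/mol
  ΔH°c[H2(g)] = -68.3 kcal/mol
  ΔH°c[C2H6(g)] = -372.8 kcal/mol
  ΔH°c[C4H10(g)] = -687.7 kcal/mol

With combustion enthalpies, reactants minus products:
= [1·(-687.7) + 1·(-372.8)] − [6·(-94.0) + 8·(-68.3)]
= 49.9 kcal/mol

ΔH° = 49.9 kcal/mol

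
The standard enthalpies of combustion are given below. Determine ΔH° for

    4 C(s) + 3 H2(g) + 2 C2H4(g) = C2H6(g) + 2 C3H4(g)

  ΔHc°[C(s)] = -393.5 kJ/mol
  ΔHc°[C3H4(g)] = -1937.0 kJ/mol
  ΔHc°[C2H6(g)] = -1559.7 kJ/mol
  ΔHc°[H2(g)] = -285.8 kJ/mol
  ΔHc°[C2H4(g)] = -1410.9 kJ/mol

ΔH° = 180.5 kJ/mol

Using ΔH = Σ nΔHc°(reactants) − Σ nΔHc°(products):
= [4·(-393.5) + 3·(-285.8) + 2·(-1410.9)] − [1·(-1559.7) + 2·(-1937.0)]
= 180.5 kJ/mol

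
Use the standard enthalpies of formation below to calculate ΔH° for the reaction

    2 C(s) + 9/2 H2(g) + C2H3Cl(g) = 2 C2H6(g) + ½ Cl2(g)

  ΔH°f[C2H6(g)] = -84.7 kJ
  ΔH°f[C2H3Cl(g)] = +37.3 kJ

ΔH° = -206.7 kJ

ΔH°rxn = Σ nΔHf°(products) − Σ nΔHf°(reactants).
Products: 2·(-84.7) + 1/2·(+0.0) = -169.4
Reactants: 2·(+0.0) + 9/2·(+0.0) + 1·(+37.3) = +37.3
ΔH° = (-169.4) − (+37.3) = -206.7 kJ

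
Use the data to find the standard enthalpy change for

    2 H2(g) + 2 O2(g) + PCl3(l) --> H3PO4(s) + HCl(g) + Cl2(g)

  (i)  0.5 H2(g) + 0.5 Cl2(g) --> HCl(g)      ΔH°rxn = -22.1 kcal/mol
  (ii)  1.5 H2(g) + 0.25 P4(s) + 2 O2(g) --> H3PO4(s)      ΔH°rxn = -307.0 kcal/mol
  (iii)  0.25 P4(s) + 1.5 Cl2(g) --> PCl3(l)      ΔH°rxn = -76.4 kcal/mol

ΔH°rxn = -252.7 kcal/mol

(i) as written (HCl(g) already on the product side): -22.1 kcal/mol
(ii) as written (H3PO4(s) already on the product side): -307.0 kcal/mol
(iii) reversed (PCl3(l) must end up as a reactant): +76.4 kcal/mol
Summing the manipulated equations, ΔH°rxn = (1)·(-22.1) + (1)·(-307.0) + (-1)·(-76.4) = -252.7 kcal/mol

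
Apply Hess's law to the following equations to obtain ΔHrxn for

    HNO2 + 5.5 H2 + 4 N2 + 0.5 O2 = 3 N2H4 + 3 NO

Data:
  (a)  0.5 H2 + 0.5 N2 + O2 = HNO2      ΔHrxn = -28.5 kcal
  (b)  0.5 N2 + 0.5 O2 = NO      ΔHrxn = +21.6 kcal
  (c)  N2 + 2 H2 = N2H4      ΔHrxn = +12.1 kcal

(a) reversed: +28.5 kcal
(b) × 3: (3)·(+21.6) = +64.8 kcal
(c) × 3: (3)·(+12.1) = +36.3 kcal
Summing the manipulated equations, ΔHrxn = (+28.5) + (+64.8) + (+36.3) = 129.6 kcal

ΔHrxn = 129.6 kcal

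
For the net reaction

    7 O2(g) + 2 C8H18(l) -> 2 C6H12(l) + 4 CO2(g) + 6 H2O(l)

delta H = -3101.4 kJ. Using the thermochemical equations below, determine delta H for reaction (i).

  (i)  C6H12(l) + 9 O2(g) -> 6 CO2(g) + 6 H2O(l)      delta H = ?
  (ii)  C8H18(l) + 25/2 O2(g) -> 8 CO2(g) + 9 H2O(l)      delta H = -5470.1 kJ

delta H = -3919.4 kJ

(i) reversed and × 2: contributes −2·x
(ii) × 2: (2)·(-5470.1) = -10940.2 kJ
-3101.4 = (-10940.2) − 2·x
x = (-3101.4 − (-10940.2)) / (-2) = -3919.4 kJ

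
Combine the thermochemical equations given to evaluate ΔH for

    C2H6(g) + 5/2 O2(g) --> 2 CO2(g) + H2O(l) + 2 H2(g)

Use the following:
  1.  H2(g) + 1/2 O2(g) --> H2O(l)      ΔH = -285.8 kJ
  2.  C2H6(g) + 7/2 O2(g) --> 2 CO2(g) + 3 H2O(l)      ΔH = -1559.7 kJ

eq. 1 reversed and × 2: (-2)·(-285.8) = +571.6 kJ
eq. 2 as written: -1559.7 kJ
Since enthalpy is a state function, ΔH = (-2)·(-285.8) + (1)·(-1559.7) = -988.1 kJ

ΔH = -988.1 kJ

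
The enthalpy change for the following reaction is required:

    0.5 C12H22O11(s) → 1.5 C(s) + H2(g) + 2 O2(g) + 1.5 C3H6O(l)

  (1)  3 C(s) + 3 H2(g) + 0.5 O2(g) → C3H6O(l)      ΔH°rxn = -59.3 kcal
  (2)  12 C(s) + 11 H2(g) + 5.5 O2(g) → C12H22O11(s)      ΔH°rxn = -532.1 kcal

(1) × 3/2 (×3/2 to match 3/2 C3H6O(l) in the target): (3/2)·(-59.3) = -88.95 kcal
(2) reversed and × 1/2 (reverse to put C12H22O11(s) on the reactant side; ×1/2 to match 1/2 C12H22O11(s) in the target): (-1/2)·(-532.1) = +266.05 kcal
Summing the manipulated equations, ΔH°rxn = (3/2)·(-59.3) + (-1/2)·(-532.1) = 177.1 kcal

ΔH°rxn = 177.1 kcal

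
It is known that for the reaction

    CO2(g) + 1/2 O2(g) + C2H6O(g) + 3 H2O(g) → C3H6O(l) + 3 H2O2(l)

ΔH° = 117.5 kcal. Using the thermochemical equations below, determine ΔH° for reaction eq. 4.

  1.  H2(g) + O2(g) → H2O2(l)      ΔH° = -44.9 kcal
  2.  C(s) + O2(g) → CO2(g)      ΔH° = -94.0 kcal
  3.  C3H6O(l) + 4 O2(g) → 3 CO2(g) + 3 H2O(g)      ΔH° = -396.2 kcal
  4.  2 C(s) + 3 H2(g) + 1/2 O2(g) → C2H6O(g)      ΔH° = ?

ΔH° = -44.0 kcal

eq. 1 × 3 (×3 to match 3 H2O2(l) in the target): (3)·(-44.9) = -134.7 kcal
eq. 2 × 2: (2)·(-94.0) = -188.0 kcal
eq. 3 reversed (reverse to put C3H6O(l) on the product side): +396.2 kcal
eq. 4 reversed (C2H6O(g) must end up as a reactant): contributes −x
+117.5 = (-134.7) + (-188.0) + (+396.2) − x
x = (+117.5 − (+73.5)) / (-1) = -44.0 kcal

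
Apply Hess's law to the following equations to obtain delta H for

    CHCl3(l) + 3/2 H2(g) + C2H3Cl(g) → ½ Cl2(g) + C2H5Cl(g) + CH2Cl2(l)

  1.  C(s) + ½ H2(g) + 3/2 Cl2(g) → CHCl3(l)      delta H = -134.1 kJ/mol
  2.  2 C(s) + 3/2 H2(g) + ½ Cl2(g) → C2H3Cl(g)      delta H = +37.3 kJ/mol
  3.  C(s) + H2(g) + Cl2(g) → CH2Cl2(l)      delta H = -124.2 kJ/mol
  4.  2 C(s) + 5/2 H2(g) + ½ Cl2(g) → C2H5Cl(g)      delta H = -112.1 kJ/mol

eq. 1 reversed (CHCl3(l) must end up as a reactant): +134.1 kJ/mol
eq. 2 reversed (reverse to put C2H3Cl(g) on the reactant side): -37.3 kJ/mol
eq. 3 as written (CH2Cl2(l) already on the product side): -124.2 kJ/mol
eq. 4 as written (C2H5Cl(g) already on the product side): -112.1 kJ/mol
By Hess's law, delta H = (-1)·(-134.1) + (-1)·(+37.3) + (1)·(-124.2) + (1)·(-112.1) = -139.5 kJ/mol

delta H = -139.5 kJ/mol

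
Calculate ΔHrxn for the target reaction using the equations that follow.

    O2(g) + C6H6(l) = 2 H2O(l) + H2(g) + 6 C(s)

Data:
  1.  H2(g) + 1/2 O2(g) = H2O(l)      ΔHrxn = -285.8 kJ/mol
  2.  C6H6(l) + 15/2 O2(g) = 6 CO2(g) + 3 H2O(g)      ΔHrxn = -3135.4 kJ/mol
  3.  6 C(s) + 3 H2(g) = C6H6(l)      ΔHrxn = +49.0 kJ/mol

ΔHrxn = -620.6 kJ/mol

eq. 1 × 2 (scale by 2 for the 2 H2O(l)): (2)·(-285.8) = -571.6 kJ/mol
eq. 2: not needed (CO2(g) appears nowhere else).
eq. 3 reversed (reverse to put C(s) on the product side): -49.0 kJ/mol
ΔHrxn = (2)·(-285.8) + (-1)·(+49.0) = -620.6 kJ/mol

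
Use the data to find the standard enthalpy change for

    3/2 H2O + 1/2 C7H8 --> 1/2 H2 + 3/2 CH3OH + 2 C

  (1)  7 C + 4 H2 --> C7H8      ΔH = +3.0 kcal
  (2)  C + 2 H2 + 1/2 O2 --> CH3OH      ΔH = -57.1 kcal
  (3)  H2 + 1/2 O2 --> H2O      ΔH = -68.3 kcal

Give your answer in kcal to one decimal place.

(1) reversed and × 1/2 (C7H8 must end up as a reactant; scale by 1/2 for the 1/2 C7H8): (-1/2)·(+3.0) = -1.5 kcal
(2) × 3/2 (scale by 3/2 for the 3/2 CH3OH): (3/2)·(-57.1) = -85.65 kcal
(3) reversed and × 3/2 (H2O must end up as a reactant; ×3/2 to match 3/2 H2O in the target): (-3/2)·(-68.3) = +102.45 kcal
ΔH = (-1/2)·(+3.0) + (3/2)·(-57.1) + (-3/2)·(-68.3) = 15.3 kcal

ΔH = 15.3 kcal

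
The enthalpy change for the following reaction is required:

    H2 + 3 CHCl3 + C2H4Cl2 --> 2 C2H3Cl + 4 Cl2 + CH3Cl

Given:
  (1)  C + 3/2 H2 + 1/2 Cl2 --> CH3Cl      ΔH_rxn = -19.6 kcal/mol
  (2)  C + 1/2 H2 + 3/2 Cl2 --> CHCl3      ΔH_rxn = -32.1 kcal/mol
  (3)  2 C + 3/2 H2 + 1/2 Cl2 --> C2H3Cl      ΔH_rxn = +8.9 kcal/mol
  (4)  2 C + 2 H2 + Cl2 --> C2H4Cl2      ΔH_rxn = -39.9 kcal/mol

ΔH_rxn = 134.4 kcal/mol

(1) as written: -19.6 kcal/mol
(2) reversed and × 3: (-3)·(-32.1) = +96.3 kcal/mol
(3) × 2: (2)·(+8.9) = +17.8 kcal/mol
(4) reversed: +39.9 kcal/mol
ΔH_rxn = (1)·(-19.6) + (-3)·(-32.1) + (2)·(+8.9) + (-1)·(-39.9) = 134.4 kcal/mol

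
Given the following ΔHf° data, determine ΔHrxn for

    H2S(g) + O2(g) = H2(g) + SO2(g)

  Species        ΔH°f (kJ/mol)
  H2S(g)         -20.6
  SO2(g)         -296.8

ΔHrxn = -276.2 kJ/mol

ΔH°rxn = Σ nΔHf°(products) − Σ nΔHf°(reactants).
Products: 1·(+0.0) + 1·(-296.8) = -296.8
Reactants: 1·(-20.6) + 1·(+0.0) = -20.6
ΔHrxn = (-296.8) − (-20.6) = -276.2 kJ/mol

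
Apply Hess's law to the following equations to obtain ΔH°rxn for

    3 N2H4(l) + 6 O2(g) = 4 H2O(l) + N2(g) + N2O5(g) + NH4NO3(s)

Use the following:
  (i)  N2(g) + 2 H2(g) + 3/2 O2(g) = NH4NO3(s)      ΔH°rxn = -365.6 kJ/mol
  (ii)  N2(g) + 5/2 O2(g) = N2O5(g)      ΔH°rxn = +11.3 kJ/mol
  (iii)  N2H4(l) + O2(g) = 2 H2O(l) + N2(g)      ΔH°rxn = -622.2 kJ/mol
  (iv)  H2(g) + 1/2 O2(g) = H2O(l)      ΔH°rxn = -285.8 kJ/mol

ΔH°rxn = -1649.3 kJ/mol

(i) as written: -365.6 kJ/mol
(ii) as written: +11.3 kJ/mol
(iii) × 3: (3)·(-622.2) = -1866.6 kJ/mol
(iv) reversed and × 2: (-2)·(-285.8) = +571.6 kJ/mol
By Hess's law, ΔH°rxn = (-365.6) + (+11.3) + (-1866.6) + (+571.6) = -1649.3 kJ/mol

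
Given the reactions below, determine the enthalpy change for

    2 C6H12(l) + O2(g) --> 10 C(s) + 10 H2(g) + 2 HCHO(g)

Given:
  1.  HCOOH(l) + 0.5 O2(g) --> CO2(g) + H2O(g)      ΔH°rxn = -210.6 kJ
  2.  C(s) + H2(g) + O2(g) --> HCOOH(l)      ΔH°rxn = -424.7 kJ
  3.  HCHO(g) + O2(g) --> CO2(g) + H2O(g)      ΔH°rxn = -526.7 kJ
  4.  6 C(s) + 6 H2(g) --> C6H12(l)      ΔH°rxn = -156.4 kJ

eq. 1 × 2: (2)·(-210.6) = -421.2 kJ
eq. 2 × 2: (2)·(-424.7) = -849.4 kJ
eq. 3 reversed and × 2: (-2)·(-526.7) = +1053.4 kJ
eq. 4 reversed and × 2: (-2)·(-156.4) = +312.8 kJ
ΔH°rxn = (2)·(-210.6) + (2)·(-424.7) + (-2)·(-526.7) + (-2)·(-156.4) = 95.6 kJ

ΔH°rxn = 95.6 kJ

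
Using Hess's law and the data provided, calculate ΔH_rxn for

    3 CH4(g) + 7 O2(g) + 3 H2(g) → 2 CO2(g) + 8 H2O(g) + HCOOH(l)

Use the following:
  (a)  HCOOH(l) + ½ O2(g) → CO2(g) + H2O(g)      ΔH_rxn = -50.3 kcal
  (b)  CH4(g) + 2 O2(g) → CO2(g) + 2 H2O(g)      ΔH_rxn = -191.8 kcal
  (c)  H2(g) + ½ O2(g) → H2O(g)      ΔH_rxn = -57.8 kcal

ΔH_rxn = -698.5 kcal

(a) reversed: +50.3 kcal
(b) × 3: (3)·(-191.8) = -575.4 kcal
(c) × 3: (3)·(-57.8) = -173.4 kcal
Since enthalpy is a state function, ΔH_rxn = (-1)·(-50.3) + (3)·(-191.8) + (3)·(-57.8) = -698.5 kcal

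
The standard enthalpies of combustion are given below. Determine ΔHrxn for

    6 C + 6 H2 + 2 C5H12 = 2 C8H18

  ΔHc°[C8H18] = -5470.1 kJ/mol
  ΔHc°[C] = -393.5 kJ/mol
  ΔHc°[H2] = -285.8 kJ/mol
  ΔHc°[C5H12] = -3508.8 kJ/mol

ΔHrxn = -153.2 kJ/mol

With combustion enthalpies, reactants minus products:
= [6·(-393.5) + 6·(-285.8) + 2·(-3508.8)] − [2·(-5470.1)]
= -153.2 kJ/mol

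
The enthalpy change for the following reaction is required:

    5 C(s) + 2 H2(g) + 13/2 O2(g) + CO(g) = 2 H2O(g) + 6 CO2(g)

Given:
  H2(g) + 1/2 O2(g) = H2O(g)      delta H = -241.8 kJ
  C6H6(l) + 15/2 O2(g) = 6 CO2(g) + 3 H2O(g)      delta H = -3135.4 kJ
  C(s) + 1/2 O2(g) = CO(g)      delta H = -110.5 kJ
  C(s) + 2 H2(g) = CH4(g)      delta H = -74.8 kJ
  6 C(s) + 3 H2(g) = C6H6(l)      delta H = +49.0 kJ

equation 1 reversed: +241.8 kJ
equation 2 as written (CO2(g) already on the product side): -3135.4 kJ
equation 3 reversed (reverse to put CO(g) on the reactant side): +110.5 kJ
equation 4: not needed (CH4(g) appears nowhere else).
equation 5 as written: +49.0 kJ
Since enthalpy is a state function, delta H = (-1)·(-241.8) + (1)·(-3135.4) + (-1)·(-110.5) + (1)·(+49.0) = -2734.1 kJ

delta H = -2734.1 kJ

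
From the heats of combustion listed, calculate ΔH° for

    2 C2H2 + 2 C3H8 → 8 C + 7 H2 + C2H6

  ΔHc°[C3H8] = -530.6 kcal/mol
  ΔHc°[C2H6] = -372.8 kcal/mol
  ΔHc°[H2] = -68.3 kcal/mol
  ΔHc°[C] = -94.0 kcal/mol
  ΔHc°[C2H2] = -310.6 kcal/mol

Using ΔH = Σ nΔHc°(reactants) − Σ nΔHc°(products):
= [2·(-310.6) + 2·(-530.6)] − [8·(-94.0) + 7·(-68.3) + 1·(-372.8)]
= -79.5 kcal/mol

ΔH° = -79.5 kcal/mol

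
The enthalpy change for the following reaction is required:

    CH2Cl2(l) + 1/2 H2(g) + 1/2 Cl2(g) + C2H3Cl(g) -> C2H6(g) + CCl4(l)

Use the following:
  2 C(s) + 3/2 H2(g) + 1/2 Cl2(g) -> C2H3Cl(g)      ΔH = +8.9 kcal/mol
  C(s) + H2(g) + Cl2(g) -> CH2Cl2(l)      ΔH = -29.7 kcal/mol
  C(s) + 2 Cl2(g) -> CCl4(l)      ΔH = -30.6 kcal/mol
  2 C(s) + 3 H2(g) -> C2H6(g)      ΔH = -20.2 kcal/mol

equation 1 reversed: -8.9 kcal/mol
equation 2 reversed: +29.7 kcal/mol
equation 3 as written: -30.6 kcal/mol
equation 4 as written: -20.2 kcal/mol
ΔH = (-1)·(+8.9) + (-1)·(-29.7) + (1)·(-30.6) + (1)·(-20.2) = -30.0 kcal/mol

ΔH = -30.0 kcal/mol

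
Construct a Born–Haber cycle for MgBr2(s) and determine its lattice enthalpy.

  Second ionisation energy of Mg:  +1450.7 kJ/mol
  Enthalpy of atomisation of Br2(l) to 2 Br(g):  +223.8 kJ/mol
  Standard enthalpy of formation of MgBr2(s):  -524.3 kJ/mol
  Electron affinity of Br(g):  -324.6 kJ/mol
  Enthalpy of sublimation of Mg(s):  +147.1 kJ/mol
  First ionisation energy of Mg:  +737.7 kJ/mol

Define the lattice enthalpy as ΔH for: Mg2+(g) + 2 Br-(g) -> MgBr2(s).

ΔHf° = 1·ΔHsub + 1·(ΣIE) + 1·D(Br2) + 2·EA + U
-524.3 = 1·(+147.1) + 1·(+2188.4) + 1·(+223.8) + 2·(-324.6) + U
U = -524.3 − (+1910.1) = -2434.4 kJ/mol

U = -2434.4 kJ/mol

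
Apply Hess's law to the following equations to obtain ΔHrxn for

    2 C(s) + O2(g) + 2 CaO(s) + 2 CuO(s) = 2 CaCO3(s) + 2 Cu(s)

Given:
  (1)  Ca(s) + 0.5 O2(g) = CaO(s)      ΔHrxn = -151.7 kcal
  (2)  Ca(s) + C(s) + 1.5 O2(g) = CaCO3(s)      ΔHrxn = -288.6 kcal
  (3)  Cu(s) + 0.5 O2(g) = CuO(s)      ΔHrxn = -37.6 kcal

(1) reversed and × 2: (-2)·(-151.7) = +303.4 kcal
(2) × 2: (2)·(-288.6) = -577.2 kcal
(3) reversed and × 2: (-2)·(-37.6) = +75.2 kcal
Since enthalpy is a state function, ΔHrxn = (+303.4) + (-577.2) + (+75.2) = -198.6 kcal

ΔHrxn = -198.6 kcal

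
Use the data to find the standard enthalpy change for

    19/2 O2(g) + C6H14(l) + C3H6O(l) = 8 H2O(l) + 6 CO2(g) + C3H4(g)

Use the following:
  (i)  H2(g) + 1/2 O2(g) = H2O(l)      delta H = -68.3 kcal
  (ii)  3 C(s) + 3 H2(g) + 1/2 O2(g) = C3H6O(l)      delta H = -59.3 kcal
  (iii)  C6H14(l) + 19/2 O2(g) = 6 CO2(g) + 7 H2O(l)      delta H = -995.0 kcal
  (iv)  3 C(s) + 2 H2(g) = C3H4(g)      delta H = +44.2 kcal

delta H = -959.8 kcal

(i) as written: -68.3 kcal
(ii) reversed (reverse to put C3H6O(l) on the reactant side): +59.3 kcal
(iii) as written (C6H14(l) already on the reactant side): -995.0 kcal
(iv) as written (C3H4(g) already on the product side): +44.2 kcal
delta H = (-68.3) + (+59.3) + (-995.0) + (+44.2) = -959.8 kcal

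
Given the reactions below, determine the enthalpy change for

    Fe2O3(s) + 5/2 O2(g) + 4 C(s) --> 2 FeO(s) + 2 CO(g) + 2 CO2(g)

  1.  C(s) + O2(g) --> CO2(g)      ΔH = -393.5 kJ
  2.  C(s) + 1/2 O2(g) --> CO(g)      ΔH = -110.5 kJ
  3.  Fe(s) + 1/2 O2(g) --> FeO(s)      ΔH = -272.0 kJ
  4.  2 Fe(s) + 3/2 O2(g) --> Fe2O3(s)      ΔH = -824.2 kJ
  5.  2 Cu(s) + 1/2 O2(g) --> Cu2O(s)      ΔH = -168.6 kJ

ΔH = -727.8 kJ

eq. 1 × 2: (2)·(-393.5) = -787.0 kJ
eq. 2 × 2: (2)·(-110.5) = -221.0 kJ
eq. 3 × 2: (2)·(-272.0) = -544.0 kJ
eq. 4 reversed: +824.2 kJ
eq. 5: not needed.
By Hess's law, ΔH = (-787.0) + (-221.0) + (-544.0) + (+824.2) = -727.8 kJ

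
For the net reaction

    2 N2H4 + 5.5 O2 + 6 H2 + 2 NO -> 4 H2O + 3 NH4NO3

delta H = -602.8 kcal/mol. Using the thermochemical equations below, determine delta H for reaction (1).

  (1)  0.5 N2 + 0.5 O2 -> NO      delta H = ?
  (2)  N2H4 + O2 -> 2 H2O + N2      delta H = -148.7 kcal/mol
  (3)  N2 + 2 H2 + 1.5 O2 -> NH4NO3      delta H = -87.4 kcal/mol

delta H = 21.6 kcal/mol

(1) reversed and × 2: contributes −2·x
(2) × 2: (2)·(-148.7) = -297.4 kcal/mol
(3) × 3: (3)·(-87.4) = -262.2 kcal/mol
-602.8 = (-297.4) + (-262.2) − 2·x
x = (-602.8 − (-559.6)) / (-2) = 21.6 kcal/mol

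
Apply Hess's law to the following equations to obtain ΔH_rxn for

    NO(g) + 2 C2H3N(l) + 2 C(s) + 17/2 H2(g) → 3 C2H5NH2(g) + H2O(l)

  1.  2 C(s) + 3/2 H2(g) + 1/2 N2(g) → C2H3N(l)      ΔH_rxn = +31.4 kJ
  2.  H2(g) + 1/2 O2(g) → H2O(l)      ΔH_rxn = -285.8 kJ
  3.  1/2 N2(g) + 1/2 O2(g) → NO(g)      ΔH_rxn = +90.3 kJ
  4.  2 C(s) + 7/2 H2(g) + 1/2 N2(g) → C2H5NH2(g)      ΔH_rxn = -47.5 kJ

eq. 1 reversed and × 2: (-2)·(+31.4) = -62.8 kJ
eq. 2 as written: -285.8 kJ
eq. 3 reversed: -90.3 kJ
eq. 4 × 3: (3)·(-47.5) = -142.5 kJ
By Hess's law, ΔH_rxn = (-62.8) + (-285.8) + (-90.3) + (-142.5) = -581.4 kJ

ΔH_rxn = -581.4 kJ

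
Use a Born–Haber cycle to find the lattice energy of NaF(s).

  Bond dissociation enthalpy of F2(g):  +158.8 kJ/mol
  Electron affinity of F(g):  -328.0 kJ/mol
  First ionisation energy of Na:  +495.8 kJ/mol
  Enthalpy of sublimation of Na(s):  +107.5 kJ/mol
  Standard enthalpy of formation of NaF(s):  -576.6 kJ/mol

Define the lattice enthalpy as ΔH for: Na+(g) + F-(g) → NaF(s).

ΔHf° = 1·ΔHsub + 1·(ΣIE) + 1/2·D(F2) + 1·EA + U
-576.6 = 1·(+107.5) + 1·(+495.8) + 1/2·(+158.8) + 1·(-328.0) + U
U = -576.6 − (+354.7) = -931.3 kJ/mol

U = -931.3 kJ/mol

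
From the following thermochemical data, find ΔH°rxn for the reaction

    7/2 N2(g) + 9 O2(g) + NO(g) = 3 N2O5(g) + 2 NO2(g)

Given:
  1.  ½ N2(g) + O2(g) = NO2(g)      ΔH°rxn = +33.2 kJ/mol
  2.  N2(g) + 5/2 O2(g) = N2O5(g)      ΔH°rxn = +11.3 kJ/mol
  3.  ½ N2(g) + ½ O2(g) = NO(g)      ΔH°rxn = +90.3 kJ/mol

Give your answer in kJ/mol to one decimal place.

ΔH°rxn = 10.0 kJ/mol

eq. 1 × 2 (×2 to match 2 NO2(g) in the target): (2)·(+33.2) = +66.4 kJ/mol
eq. 2 × 3 (×3 to match 3 N2O5(g) in the target): (3)·(+11.3) = +33.9 kJ/mol
eq. 3 reversed (reverse to put NO(g) on the reactant side): -90.3 kJ/mol
ΔH°rxn = (+66.4) + (+33.9) + (-90.3) = 10.0 kJ/mol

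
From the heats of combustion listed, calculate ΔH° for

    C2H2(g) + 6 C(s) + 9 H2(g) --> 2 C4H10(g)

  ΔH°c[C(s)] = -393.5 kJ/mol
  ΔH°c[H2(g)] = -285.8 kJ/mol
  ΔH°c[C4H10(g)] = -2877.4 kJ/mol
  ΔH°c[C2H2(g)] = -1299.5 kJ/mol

ΔH° = -477.9 kJ/mol

With combustion enthalpies, reactants minus products:
= [1·(-1299.5) + 6·(-393.5) + 9·(-285.8)] − [2·(-2877.4)]
= -477.9 kJ/mol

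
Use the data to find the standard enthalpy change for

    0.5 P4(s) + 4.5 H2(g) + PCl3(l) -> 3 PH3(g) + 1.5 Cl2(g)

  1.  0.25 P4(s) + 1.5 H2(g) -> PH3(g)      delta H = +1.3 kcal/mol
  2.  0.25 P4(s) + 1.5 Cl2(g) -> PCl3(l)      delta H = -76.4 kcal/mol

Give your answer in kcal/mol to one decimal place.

delta H = 80.3 kcal/mol

eq. 1 × 3: (3)·(+1.3) = +3.9 kcal/mol
eq. 2 reversed: +76.4 kcal/mol
By Hess's law, delta H = (3)·(+1.3) + (-1)·(-76.4) = 80.3 kcal/mol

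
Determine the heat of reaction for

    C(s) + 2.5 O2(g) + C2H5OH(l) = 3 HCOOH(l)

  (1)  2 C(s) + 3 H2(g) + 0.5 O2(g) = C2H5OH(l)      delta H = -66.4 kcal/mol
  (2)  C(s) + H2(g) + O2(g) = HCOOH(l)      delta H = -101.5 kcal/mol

(1) reversed (C2H5OH(l) must end up as a reactant): +66.4 kcal/mol
(2) × 3 (scale by 3 for the 3 HCOOH(l)): (3)·(-101.5) = -304.5 kcal/mol
By Hess's law, delta H = (-1)·(-66.4) + (3)·(-101.5) = -238.1 kcal/mol

delta H = -238.1 kcal/mol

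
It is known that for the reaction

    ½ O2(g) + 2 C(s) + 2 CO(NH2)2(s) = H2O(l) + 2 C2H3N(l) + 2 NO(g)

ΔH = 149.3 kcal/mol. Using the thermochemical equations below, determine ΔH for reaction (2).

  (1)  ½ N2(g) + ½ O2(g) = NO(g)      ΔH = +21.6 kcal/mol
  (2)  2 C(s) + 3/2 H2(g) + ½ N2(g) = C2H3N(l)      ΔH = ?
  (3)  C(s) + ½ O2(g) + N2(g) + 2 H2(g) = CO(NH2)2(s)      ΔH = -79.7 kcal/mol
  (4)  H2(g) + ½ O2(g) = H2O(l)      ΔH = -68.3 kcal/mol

ΔH = 7.5 kcal/mol

(1) × 2 (scale by 2 for the 2 NO(g)): (2)·(+21.6) = +43.2 kcal/mol
(2) × 2 (×2 to match 2 C2H3N(l) in the target): contributes 2·x
(3) reversed and × 2 (reverse to put CO(NH2)2(s) on the reactant side; ×2 to match 2 CO(NH2)2(s) in the target): (-2)·(-79.7) = +159.4 kcal/mol
(4) as written (H2O(l) already on the product side): -68.3 kcal/mol
+149.3 = (+43.2) + (+159.4) + (-68.3) + 2·x
x = (+149.3 − (+134.3)) / (2) = 7.5 kcal/mol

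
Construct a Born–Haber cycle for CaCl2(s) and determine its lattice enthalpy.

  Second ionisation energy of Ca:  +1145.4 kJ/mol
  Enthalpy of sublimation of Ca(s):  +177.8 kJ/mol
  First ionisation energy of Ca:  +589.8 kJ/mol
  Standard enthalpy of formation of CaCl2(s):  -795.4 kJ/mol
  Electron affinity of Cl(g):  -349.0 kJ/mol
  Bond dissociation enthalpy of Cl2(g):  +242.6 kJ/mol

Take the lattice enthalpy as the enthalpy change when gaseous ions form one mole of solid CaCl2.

ΔHf° = 1·ΔHsub + 1·(ΣIE) + 1·D(Cl2) + 2·EA + U
-795.4 = 1·(+177.8) + 1·(+1735.2) + 1·(+242.6) + 2·(-349.0) + U
U = -795.4 − (+1457.6) = -2253.0 kJ/mol

U = -2253.0 kJ/mol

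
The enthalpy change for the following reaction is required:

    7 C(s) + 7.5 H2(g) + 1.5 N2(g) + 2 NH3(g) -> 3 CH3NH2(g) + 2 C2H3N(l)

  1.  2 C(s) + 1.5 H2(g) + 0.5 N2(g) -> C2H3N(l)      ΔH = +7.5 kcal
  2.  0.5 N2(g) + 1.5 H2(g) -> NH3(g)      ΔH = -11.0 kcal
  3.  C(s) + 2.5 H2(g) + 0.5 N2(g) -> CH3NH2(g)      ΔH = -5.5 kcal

eq. 1 × 2: (2)·(+7.5) = +15.0 kcal
eq. 2 reversed and × 2: (-2)·(-11.0) = +22.0 kcal
eq. 3 × 3: (3)·(-5.5) = -16.5 kcal
ΔH = (2)·(+7.5) + (-2)·(-11.0) + (3)·(-5.5) = 20.5 kcal

ΔH = 20.5 kcal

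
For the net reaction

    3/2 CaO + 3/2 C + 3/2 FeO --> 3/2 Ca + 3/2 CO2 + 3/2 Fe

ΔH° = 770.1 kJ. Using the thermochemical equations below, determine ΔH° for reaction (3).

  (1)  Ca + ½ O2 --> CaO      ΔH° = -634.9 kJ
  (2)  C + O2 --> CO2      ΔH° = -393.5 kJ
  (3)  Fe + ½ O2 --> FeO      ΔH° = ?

ΔH° = -272.0 kJ

(1) reversed and × 3/2 (reverse to put CaO on the reactant side; ×3/2 to match 3/2 CaO in the target): (-3/2)·(-634.9) = +952.35 kJ
(2) × 3/2 (×3/2 to match 3/2 CO2 in the target): (3/2)·(-393.5) = -590.25 kJ
(3) reversed and × 3/2 (FeO must end up as a reactant; ×3/2 to match 3/2 FeO in the target): contributes −3/2·x
+770.1 = (+952.35) + (-590.25) − 3/2·x
x = (+770.1 − (+362.1)) / (-3/2) = -272.0 kJ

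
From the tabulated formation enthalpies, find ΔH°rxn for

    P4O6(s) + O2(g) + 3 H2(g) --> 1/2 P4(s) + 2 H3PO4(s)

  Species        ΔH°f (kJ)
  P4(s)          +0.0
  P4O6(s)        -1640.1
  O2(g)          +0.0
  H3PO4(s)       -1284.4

ΔH°rxn = Σ nΔHf°(products) − Σ nΔHf°(reactants).
Products: 1/2·(+0.0) + 2·(-1284.4) = -2568.8
Reactants: 1·(-1640.1) + 1·(+0.0) + 3·(+0.0) = -1640.1
ΔH°rxn = (-2568.8) − (-1640.1) = -928.7 kJ

ΔH°rxn = -928.7 kJ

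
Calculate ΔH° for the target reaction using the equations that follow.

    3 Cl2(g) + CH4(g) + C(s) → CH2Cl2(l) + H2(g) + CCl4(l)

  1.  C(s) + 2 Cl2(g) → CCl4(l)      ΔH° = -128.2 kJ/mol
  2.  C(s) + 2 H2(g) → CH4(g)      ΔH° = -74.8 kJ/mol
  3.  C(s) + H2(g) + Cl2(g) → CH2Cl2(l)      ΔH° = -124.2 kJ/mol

ΔH° = -177.6 kJ/mol

eq. 1 as written (CCl4(l) already on the product side): -128.2 kJ/mol
eq. 2 reversed (CH4(g) must end up as a reactant): +74.8 kJ/mol
eq. 3 as written (CH2Cl2(l) already on the product side): -124.2 kJ/mol
Summing the manipulated equations, ΔH° = (1)·(-128.2) + (-1)·(-74.8) + (1)·(-124.2) = -177.6 kJ/mol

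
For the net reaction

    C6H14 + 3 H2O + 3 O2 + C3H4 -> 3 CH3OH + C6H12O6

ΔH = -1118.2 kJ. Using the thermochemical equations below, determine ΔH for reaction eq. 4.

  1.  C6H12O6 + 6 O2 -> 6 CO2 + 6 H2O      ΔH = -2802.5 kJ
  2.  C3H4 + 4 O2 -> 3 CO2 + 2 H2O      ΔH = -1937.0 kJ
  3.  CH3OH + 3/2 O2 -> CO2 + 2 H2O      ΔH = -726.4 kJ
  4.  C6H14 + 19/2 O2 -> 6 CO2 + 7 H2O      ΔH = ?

eq. 1 reversed: +2802.5 kJ
eq. 2 as written: -1937.0 kJ
eq. 3 reversed and × 3: (-3)·(-726.4) = +2179.2 kJ
eq. 4 as written: contributes x
-1118.2 = (+2802.5) + (-1937.0) + (+2179.2) + x
x = (-1118.2 − (+3044.7)) / (1) = -4162.9 kJ

ΔH = -4162.9 kJ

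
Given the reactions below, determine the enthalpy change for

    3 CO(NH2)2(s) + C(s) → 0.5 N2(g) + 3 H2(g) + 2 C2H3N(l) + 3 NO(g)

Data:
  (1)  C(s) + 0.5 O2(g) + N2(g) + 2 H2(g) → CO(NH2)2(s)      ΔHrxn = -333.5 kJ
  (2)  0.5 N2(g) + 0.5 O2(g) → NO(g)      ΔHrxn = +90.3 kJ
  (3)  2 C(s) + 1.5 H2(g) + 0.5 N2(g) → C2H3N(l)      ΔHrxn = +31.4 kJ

ΔHrxn = 1334.2 kJ

(1) reversed and × 3: (-3)·(-333.5) = +1000.5 kJ
(2) × 3: (3)·(+90.3) = +270.9 kJ
(3) × 2: (2)·(+31.4) = +62.8 kJ
Since enthalpy is a state function, ΔHrxn = (+1000.5) + (+270.9) + (+62.8) = 1334.2 kJ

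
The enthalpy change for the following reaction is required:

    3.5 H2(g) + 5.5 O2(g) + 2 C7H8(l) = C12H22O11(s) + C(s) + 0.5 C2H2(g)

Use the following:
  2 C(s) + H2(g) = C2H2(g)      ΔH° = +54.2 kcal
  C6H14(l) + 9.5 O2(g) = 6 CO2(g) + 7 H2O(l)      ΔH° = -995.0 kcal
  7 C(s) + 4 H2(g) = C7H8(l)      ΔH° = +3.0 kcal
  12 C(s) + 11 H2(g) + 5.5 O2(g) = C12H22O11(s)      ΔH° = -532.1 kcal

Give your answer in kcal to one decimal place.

equation 1 × 1/2 (×1/2 to match 1/2 C2H2(g) in the target): (1/2)·(+54.2) = +27.1 kcal
equation 2: not needed (CO2(g) appears nowhere else).
equation 3 reversed and × 2 (C7H8(l) must end up as a reactant; ×2 to match 2 C7H8(l) in the target): (-2)·(+3.0) = -6.0 kcal
equation 4 as written (C12H22O11(s) already on the product side): -532.1 kcal
By Hess's law, ΔH° = (1/2)·(+54.2) + (-2)·(+3.0) + (1)·(-532.1) = -511.0 kcal

ΔH° = -511.0 kcal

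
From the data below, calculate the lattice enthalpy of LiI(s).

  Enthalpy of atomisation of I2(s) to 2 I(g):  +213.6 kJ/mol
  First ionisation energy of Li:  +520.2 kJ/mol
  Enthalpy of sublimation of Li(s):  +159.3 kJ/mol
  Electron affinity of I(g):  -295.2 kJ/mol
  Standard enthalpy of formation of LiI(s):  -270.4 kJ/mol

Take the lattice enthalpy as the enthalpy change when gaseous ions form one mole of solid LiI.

U = -761.5 kJ/mol

ΔHf° = 1·ΔHsub + 1·(ΣIE) + 1/2·D(I2) + 1·EA + U
-270.4 = 1·(+159.3) + 1·(+520.2) + 1/2·(+213.6) + 1·(-295.2) + U
U = -270.4 − (+491.1) = -761.5 kJ/mol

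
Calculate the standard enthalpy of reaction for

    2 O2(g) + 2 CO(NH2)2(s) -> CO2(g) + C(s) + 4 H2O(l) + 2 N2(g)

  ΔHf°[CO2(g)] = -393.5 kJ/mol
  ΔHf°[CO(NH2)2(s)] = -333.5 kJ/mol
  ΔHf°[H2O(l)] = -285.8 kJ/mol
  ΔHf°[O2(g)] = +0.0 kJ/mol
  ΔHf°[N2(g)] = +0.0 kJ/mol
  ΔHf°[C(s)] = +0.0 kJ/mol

Products: 1·(-393.5) + 1·(+0.0) + 4·(-285.8) + 2·(+0.0) = -1536.7
Reactants: 2·(+0.0) + 2·(-333.5) = -667.0
ΔH°rxn = (-1536.7) − (-667.0) = -869.7 kJ/mol

ΔH°rxn = -869.7 kJ/mol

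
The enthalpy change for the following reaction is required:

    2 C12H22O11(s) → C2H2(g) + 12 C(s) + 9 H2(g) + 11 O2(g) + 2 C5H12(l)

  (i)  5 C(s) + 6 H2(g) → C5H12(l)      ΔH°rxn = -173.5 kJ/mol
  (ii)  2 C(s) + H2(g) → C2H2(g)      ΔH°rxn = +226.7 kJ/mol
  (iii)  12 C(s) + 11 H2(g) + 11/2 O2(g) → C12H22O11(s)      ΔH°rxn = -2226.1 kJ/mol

(i) × 2 (scale by 2 for the 2 C5H12(l)): (2)·(-173.5) = -347.0 kJ/mol
(ii) as written (C2H2(g) already on the product side): +226.7 kJ/mol
(iii) reversed and × 2 (C12H22O11(s) must end up as a reactant; ×2 to match 2 C12H22O11(s) in the target): (-2)·(-2226.1) = +4452.2 kJ/mol
ΔH°rxn = (-347.0) + (+226.7) + (+4452.2) = 4331.9 kJ/mol

ΔH°rxn = 4331.9 kJ/mol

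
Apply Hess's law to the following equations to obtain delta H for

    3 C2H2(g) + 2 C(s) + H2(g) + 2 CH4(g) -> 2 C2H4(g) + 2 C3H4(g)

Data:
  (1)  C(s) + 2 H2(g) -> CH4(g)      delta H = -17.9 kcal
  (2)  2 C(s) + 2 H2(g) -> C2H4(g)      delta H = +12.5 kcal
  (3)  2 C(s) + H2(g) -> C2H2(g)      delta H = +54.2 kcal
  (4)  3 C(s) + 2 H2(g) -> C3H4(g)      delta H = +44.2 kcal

(1) reversed and × 2: (-2)·(-17.9) = +35.8 kcal
(2) × 2: (2)·(+12.5) = +25.0 kcal
(3) reversed and × 3: (-3)·(+54.2) = -162.6 kcal
(4) × 2: (2)·(+44.2) = +88.4 kcal
delta H = (+35.8) + (+25.0) + (-162.6) + (+88.4) = -13.4 kcal

delta H = -13.4 kcal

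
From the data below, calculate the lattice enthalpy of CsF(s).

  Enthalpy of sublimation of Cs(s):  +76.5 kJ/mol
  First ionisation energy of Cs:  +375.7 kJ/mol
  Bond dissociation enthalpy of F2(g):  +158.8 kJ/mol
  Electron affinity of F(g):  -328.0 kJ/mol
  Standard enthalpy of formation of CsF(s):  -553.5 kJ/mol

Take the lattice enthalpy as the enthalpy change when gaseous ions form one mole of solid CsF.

ΔHf° = 1·ΔHsub + 1·(ΣIE) + 1/2·D(F2) + 1·EA + U
-553.5 = 1·(+76.5) + 1·(+375.7) + 1/2·(+158.8) + 1·(-328.0) + U
U = -553.5 − (+203.6) = -757.1 kJ/mol

U = -757.1 kJ/mol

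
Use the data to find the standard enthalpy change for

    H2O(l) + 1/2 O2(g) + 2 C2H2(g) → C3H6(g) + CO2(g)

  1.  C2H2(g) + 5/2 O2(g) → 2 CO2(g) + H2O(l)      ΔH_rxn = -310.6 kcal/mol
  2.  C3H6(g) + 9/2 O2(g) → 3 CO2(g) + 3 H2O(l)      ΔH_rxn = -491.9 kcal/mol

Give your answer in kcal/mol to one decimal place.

ΔH_rxn = -129.3 kcal/mol

eq. 1 × 2: (2)·(-310.6) = -621.2 kcal/mol
eq. 2 reversed: +491.9 kcal/mol
Combining the equations, ΔH_rxn = (2)·(-310.6) + (-1)·(-491.9) = -129.3 kcal/mol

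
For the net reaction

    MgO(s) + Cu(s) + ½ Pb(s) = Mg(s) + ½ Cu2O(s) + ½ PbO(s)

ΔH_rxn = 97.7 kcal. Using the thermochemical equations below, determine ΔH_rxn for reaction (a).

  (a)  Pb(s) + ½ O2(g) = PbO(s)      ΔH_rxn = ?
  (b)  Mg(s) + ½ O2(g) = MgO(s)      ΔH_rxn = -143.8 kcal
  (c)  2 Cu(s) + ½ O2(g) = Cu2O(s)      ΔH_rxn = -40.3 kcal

ΔH_rxn = -51.9 kcal

(a) × 1/2 (scale by 1/2 for the 1/2 PbO(s)): contributes 1/2·x
(b) reversed (MgO(s) must end up as a reactant): +143.8 kcal
(c) × 1/2 (×1/2 to match 1/2 Cu2O(s) in the target): (1/2)·(-40.3) = -20.15 kcal
+97.7 = (+143.8) + (-20.15) + 1/2·x
x = (+97.7 − (+123.65)) / (1/2) = -51.9 kcal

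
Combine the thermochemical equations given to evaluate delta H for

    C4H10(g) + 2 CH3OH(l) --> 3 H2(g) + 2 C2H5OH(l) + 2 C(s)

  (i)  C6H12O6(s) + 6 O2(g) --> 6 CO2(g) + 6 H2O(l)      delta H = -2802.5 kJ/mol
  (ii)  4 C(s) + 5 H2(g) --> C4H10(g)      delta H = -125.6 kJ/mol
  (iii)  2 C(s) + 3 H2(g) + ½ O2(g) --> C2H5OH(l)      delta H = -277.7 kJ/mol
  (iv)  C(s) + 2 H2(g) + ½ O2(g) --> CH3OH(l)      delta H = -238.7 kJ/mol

delta H = 47.6 kJ/mol

(i): not needed.
(ii) reversed: +125.6 kJ/mol
(iii) × 2: (2)·(-277.7) = -555.4 kJ/mol
(iv) reversed and × 2: (-2)·(-238.7) = +477.4 kJ/mol
Since enthalpy is a state function, delta H = (-1)·(-125.6) + (2)·(-277.7) + (-2)·(-238.7) = 47.6 kJ/mol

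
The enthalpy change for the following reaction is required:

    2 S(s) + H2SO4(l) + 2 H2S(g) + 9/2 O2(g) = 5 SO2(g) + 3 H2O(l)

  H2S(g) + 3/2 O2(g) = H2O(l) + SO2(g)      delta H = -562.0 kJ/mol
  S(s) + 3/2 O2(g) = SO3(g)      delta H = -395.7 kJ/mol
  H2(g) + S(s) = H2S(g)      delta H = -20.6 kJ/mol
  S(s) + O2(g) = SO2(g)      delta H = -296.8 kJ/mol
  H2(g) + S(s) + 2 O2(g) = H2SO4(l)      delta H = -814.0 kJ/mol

delta H = -1486.2 kJ/mol

equation 1 × 3: (3)·(-562.0) = -1686.0 kJ/mol
equation 2: not needed.
equation 3 as written: -20.6 kJ/mol
equation 4 × 2: (2)·(-296.8) = -593.6 kJ/mol
equation 5 reversed: +814.0 kJ/mol
delta H = (-1686.0) + (-20.6) + (-593.6) + (+814.0) = -1486.2 kJ/mol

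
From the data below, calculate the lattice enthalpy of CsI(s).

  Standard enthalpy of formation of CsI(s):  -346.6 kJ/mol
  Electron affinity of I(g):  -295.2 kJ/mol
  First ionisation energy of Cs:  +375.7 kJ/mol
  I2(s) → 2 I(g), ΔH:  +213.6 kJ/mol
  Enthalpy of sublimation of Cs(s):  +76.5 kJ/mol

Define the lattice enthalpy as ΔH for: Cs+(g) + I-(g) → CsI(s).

U = -610.4 kJ/mol

ΔHf° = 1·ΔHsub + 1·(ΣIE) + 1/2·D(I2) + 1·EA + U
-346.6 = 1·(+76.5) + 1·(+375.7) + 1/2·(+213.6) + 1·(-295.2) + U
U = -346.6 − (+263.8) = -610.4 kJ/mol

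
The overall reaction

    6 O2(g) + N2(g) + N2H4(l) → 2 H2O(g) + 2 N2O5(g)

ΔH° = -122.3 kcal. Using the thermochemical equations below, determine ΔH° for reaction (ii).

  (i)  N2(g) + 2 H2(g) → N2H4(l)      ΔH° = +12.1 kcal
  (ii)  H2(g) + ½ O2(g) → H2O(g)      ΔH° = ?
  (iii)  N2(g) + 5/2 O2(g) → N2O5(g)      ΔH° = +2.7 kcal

(i) reversed (N2H4(l) must end up as a reactant): -12.1 kcal
(ii) × 2 (×2 to match 2 H2O(g) in the target): contributes 2·x
(iii) × 2 (×2 to match 2 N2O5(g) in the target): (2)·(+2.7) = +5.4 kcal
-122.3 = (-12.1) + (+5.4) + 2·x
x = (-122.3 − (-6.7)) / (2) = -57.8 kcal

ΔH° = -57.8 kcal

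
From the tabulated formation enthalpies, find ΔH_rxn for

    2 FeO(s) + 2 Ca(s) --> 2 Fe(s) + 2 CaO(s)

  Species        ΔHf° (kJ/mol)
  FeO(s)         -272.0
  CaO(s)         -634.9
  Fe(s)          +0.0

ΔH_rxn = -725.8 kJ/mol

ΔH°rxn = Σ nΔHf°(products) − Σ nΔHf°(reactants).
Products: 2·(+0.0) + 2·(-634.9) = -1269.8
Reactants: 2·(-272.0) + 2·(+0.0) = -544.0
ΔH_rxn = (-1269.8) − (-544.0) = -725.8 kJ/mol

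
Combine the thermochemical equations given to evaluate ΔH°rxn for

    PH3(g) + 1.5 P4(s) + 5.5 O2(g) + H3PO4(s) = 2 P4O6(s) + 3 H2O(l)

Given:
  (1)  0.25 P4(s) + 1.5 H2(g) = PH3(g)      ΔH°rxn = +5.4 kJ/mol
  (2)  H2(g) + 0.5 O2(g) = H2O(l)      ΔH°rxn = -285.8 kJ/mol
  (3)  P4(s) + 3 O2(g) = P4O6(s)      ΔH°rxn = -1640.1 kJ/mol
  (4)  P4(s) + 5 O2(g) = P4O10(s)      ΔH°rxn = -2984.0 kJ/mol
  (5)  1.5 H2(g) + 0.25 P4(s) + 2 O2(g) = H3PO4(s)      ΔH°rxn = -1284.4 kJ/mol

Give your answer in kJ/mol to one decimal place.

(1) reversed (reverse to put PH3(g) on the reactant side): -5.4 kJ/mol
(2) × 3 (×3 to match 3 H2O(l) in the target): (3)·(-285.8) = -857.4 kJ/mol
(3) × 2 (scale by 2 for the 2 P4O6(s)): (2)·(-1640.1) = -3280.2 kJ/mol
(4): not needed (P4O10(s) appears nowhere else).
(5) reversed (reverse to put H3PO4(s) on the reactant side): +1284.4 kJ/mol
ΔH°rxn = (-1)·(+5.4) + (3)·(-285.8) + (2)·(-1640.1) + (-1)·(-1284.4) = -2858.6 kJ/mol

ΔH°rxn = -2858.6 kJ/mol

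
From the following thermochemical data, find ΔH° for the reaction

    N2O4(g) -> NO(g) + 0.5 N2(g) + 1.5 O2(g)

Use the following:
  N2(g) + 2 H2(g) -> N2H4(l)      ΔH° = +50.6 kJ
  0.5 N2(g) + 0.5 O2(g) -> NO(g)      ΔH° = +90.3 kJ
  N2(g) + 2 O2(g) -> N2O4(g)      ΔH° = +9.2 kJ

ΔH° = 81.1 kJ

equation 1: not needed.
equation 2 as written: +90.3 kJ
equation 3 reversed: -9.2 kJ
Combining the equations, ΔH° = (+90.3) + (-9.2) = 81.1 kJ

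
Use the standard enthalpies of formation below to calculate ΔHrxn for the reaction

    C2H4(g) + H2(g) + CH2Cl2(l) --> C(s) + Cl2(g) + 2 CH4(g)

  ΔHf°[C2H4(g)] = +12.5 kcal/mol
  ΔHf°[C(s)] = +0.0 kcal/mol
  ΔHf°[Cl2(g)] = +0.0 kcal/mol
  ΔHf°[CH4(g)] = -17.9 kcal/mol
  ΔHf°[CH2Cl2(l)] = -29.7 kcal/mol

ΔHrxn = -18.6 kcal/mol

Products: 1·(+0.0) + 1·(+0.0) + 2·(-17.9) = -35.8
Reactants: 1·(+12.5) + 1·(+0.0) + 1·(-29.7) = -17.2
ΔHrxn = (-35.8) − (-17.2) = -18.6 kcal/mol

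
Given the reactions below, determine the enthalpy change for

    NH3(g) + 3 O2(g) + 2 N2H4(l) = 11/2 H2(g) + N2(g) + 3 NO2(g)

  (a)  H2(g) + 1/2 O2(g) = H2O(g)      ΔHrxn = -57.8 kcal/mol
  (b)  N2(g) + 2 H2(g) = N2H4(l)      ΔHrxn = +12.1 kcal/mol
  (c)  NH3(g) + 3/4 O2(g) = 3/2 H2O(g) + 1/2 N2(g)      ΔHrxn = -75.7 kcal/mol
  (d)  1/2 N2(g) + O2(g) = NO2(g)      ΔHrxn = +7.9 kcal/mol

(a) reversed and × 3/2: (-3/2)·(-57.8) = +86.7 kcal/mol
(b) reversed and × 2: (-2)·(+12.1) = -24.2 kcal/mol
(c) as written: -75.7 kcal/mol
(d) × 3: (3)·(+7.9) = +23.7 kcal/mol
Since enthalpy is a state function, ΔHrxn = (+86.7) + (-24.2) + (-75.7) + (+23.7) = 10.5 kcal/mol

ΔHrxn = 10.5 kcal/mol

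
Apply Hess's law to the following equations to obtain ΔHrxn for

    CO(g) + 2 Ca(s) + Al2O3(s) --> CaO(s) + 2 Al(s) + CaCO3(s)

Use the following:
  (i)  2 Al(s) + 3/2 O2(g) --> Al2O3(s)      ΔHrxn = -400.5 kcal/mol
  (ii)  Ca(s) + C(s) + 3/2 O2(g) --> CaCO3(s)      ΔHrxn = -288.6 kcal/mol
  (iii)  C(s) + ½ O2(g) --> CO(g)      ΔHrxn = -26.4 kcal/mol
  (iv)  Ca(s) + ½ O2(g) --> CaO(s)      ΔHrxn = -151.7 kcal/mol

ΔHrxn = -13.4 kcal/mol

(i) reversed (reverse to put Al2O3(s) on the reactant side): +400.5 kcal/mol
(ii) as written (CaCO3(s) already on the product side): -288.6 kcal/mol
(iii) reversed (CO(g) must end up as a reactant): +26.4 kcal/mol
(iv) as written (CaO(s) already on the product side): -151.7 kcal/mol
ΔHrxn = (+400.5) + (-288.6) + (+26.4) + (-151.7) = -13.4 kcal/mol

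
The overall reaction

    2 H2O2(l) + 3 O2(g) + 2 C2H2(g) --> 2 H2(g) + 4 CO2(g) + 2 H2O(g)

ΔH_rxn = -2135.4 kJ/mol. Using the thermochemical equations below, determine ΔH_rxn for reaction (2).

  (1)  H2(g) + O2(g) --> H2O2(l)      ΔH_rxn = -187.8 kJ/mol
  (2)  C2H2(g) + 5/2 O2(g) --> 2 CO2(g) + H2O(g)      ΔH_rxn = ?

ΔH_rxn = -1255.5 kJ/mol

(1) reversed and × 2 (reverse to put H2O2(l) on the reactant side; scale by 2 for the 2 H2O2(l)): (-2)·(-187.8) = +375.6 kJ/mol
(2) × 2 (scale by 2 for the 2 C2H2(g)): contributes 2·x
-2135.4 = (+375.6) + 2·x
x = (-2135.4 − (+375.6)) / (2) = -1255.5 kJ/mol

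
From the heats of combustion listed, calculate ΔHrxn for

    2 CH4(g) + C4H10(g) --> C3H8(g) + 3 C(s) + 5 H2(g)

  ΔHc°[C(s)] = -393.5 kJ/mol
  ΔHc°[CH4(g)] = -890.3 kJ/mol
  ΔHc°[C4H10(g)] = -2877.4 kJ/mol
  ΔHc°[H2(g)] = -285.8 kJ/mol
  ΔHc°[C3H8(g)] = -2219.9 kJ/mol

ΔHrxn = 171.4 kJ/mol

With combustion enthalpies, reactants minus products:
= [2·(-890.3) + 1·(-2877.4)] − [1·(-2219.9) + 3·(-393.5) + 5·(-285.8)]
= 171.4 kJ/mol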